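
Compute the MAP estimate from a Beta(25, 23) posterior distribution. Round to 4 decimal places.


MAP = mode of Beta distribution
= (alpha - 1)/(alpha + beta - 2)
= (25-1)/(25+23-2)
= 24/46 = 0.5217

0.5217


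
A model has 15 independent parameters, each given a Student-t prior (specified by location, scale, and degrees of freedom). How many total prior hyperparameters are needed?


Each Student-t prior needs 3 hyperparameters (location, scale, and degrees of freedom).
Total = 3 * 15 = 45

45


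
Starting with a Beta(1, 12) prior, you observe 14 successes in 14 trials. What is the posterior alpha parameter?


For a Beta-Binomial conjugate model:
Posterior alpha = prior alpha + number of successes
= 1 + 14 = 15

15


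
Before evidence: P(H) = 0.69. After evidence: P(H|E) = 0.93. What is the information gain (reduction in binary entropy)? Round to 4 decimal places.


Prior entropy = 0.8932
Posterior entropy = 0.3659
Information gain = 0.8932 - 0.3659 = 0.5272

0.5272


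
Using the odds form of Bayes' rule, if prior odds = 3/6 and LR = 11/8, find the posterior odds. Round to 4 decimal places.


Bayes' rule in odds form: posterior odds = prior odds * LR
= (3 * 11) / (6 * 8)
= 33/48 = 0.6875

0.6875


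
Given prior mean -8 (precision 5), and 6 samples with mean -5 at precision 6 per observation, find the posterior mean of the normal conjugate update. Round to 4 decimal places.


The posterior mean is a precision-weighted average of prior and data.
Post. prec. = 5 + 36 = 41
Post. mean = (-40 + -180)/41 = -220/41 = -5.3659

-5.3659


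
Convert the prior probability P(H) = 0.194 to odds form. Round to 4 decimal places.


P(not H) = 1 - 0.194 = 0.806
Odds = 0.194 / 0.806 = 0.2407

0.2407


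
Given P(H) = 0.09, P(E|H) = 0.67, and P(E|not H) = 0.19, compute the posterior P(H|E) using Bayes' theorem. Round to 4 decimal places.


By Bayes' theorem: P(H|E) = P(E|H)*P(H) / P(E)
P(E) = P(E|H)*P(H) + P(E|not H)*P(not H)
P(E) = 0.67*0.09 + 0.19*0.91 = 0.2332
P(H|E) = 0.67*0.09 / 0.2332 = 0.2586

0.2586


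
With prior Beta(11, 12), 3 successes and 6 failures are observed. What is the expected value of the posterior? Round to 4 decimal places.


Posterior = Beta(14, 18)
E[theta] = alpha/(alpha+beta)
= 14/32 = 0.4375

0.4375


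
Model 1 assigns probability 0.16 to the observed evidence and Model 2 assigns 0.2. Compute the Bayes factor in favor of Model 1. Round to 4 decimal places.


BF = P(data|M1) / P(data|M2)
= 0.16 / 0.2 = 0.8

0.8


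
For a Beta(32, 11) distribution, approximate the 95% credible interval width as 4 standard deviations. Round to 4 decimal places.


Variance of Beta(a,b) = ab / ((a+b)^2 * (a+b+1))
= 32*11 / ((43)^2 * 44)
= 0.0043
SD = sqrt(0.0043) = 0.0658
Width = 4 * SD = 0.2631

0.2631


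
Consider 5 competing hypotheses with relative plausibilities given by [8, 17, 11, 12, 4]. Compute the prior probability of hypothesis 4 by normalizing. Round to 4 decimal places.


Sum of weights = 8 + 17 + 11 + 12 + 4 = 52
Normalized prior for H4 = 12 / 52
= 0.2308

0.2308


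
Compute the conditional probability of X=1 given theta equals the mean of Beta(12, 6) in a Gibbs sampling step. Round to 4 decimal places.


Mean of Beta(12, 6) = 0.6667
P(X=1 | theta=0.6667) = 0.6667

0.6667


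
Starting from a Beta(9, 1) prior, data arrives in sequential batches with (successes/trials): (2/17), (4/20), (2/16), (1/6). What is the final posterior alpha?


In sequential Bayesian updating, we sum all successes.
Total successes = 9
Final alpha = 9 + 9 = 18

18


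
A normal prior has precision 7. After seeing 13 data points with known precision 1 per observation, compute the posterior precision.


In the conjugate normal model, precisions add:
tau_posterior = tau_prior + n * tau_data
= 7 + 13*1 = 20

20


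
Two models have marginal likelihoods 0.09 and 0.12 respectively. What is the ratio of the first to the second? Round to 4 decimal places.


Evidence ratio = 0.09 / 0.12
= 0.75

0.75


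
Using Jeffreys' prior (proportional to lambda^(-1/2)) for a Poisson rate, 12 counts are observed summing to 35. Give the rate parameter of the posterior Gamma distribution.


Conjugate update: Gamma(prior_shape + S, prior_rate + n).
Prior shape = 0.5, prior rate = 0.
Posterior rate = 0 + n = 12

12.0


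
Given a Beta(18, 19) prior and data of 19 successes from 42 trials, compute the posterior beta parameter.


Number of failures = 42 - 19 = 23
Posterior beta = 19 + 23 = 42

42


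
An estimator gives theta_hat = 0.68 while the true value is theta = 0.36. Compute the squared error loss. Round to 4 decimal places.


The squared error loss is (theta_hat - theta)^2
= (0.68 - 0.36)^2
= (0.32)^2 = 0.1024

0.1024


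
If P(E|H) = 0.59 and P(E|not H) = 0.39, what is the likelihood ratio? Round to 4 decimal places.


Likelihood ratio = P(E|H) / P(E|not H)
= 0.59 / 0.39
= 1.5128

1.5128


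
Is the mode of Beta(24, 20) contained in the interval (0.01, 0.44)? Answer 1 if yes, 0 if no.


Mode = (a-1)/(a+b-2) = 23/42 = 0.5476
Interval: (0.01, 0.44)
Contains mode? 0

0


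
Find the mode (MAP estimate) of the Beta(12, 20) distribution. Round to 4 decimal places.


For Beta(a,b) with a,b > 1:
Mode = (a-1)/(a+b-2) = (12-1)/(32-2)
= 11/30 = 0.3667

0.3667


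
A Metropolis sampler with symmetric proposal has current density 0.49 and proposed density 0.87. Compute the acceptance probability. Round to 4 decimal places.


For symmetric proposals, acceptance = min(1, pi(x*)/pi(x))
= min(1, 0.87/0.49)
= min(1, 1.7755) = 1.0

1.0


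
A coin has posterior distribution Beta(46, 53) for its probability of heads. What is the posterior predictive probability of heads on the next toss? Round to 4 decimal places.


Posterior predictive = E[theta] = alpha/(alpha+beta)
= 46/99
= 0.4646

0.4646


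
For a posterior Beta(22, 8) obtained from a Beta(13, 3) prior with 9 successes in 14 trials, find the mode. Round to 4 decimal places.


Mode = (alpha - 1) / (alpha + beta - 2)
= 21 / 28
= 0.75

0.75


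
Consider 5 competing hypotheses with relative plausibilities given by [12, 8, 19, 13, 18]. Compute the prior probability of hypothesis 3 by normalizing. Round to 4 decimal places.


Sum of weights = 12 + 8 + 19 + 13 + 18 = 70
Normalized prior for H3 = 19 / 70
= 0.2714

0.2714


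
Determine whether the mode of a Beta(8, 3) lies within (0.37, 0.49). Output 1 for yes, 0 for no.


First find the mode: (a-1)/(a+b-2) = 0.7778
Is 0.7778 in (0.37, 0.49)? 0

0


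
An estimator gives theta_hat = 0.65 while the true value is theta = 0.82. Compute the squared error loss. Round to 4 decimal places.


The squared error loss is (theta_hat - theta)^2
= (0.65 - 0.82)^2
= (-0.17)^2 = 0.0289

0.0289


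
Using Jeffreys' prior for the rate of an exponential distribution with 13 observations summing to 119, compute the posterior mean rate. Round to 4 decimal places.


Jeffreys' prior leads to posterior Gamma(13, 119).
Mean = 13/119 = 0.1092

0.1092


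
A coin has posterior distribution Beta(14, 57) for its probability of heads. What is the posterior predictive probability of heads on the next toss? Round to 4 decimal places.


Posterior predictive = E[theta] = alpha/(alpha+beta)
= 14/71
= 0.1972

0.1972


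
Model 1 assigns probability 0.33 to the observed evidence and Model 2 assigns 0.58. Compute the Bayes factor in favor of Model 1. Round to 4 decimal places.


BF = P(data|M1) / P(data|M2)
= 0.33 / 0.58 = 0.569

0.569


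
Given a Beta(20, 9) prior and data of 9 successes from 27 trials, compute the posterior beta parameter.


Number of failures = 27 - 9 = 18
Posterior beta = 9 + 18 = 27

27


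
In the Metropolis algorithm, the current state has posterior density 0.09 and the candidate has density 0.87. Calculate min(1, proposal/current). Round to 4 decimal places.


Ratio = 0.87/0.09 = 9.6667
Acceptance probability = min(1, 9.6667)
= 1.0

1.0


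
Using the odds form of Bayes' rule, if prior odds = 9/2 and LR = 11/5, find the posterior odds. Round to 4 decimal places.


Bayes' rule in odds form: posterior odds = prior odds * LR
= (9 * 11) / (2 * 5)
= 99/10 = 9.9

9.9


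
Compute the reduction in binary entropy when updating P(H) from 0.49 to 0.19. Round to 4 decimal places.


H_before = -p*log2(p) - (1-p)*log2(1-p) for p=0.49: 0.9997
H_after for p=0.19: 0.7015
Reduction = 0.9997 - 0.7015 = 0.2982

0.2982


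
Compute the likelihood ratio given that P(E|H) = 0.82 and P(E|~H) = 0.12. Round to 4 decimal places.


LR = P(E|H) / P(E|~H)
= 0.82 / 0.12 = 6.8333

6.8333


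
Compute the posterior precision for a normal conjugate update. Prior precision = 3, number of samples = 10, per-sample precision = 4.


tau_post = tau_0 + n * tau
= 3 + 10 * 4 = 43

43


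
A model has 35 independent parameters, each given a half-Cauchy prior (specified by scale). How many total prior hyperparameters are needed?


Each half-Cauchy prior needs 1 hyperparameter (scale).
Total = 1 * 35 = 35

35


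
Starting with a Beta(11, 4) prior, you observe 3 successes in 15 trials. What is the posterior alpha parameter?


For a Beta-Binomial conjugate model:
Posterior alpha = prior alpha + number of successes
= 11 + 3 = 14

14


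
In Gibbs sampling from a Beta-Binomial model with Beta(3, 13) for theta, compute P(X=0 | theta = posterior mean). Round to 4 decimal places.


Posterior mean = alpha/(alpha+beta) = 3/16 = 0.1875
P(X=0|theta=mean) = 1 - theta = 0.8125

0.8125


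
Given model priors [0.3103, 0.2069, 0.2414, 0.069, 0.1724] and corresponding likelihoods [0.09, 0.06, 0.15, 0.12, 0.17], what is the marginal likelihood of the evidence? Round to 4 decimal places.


P(E) = sum_i P(M_i) P(E|M_i)
= 0.0279 + 0.0124 + 0.0362 + 0.0083 + 0.0293
= 0.1141

0.1141


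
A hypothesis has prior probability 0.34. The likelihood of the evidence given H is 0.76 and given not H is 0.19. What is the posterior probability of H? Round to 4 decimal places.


Using Bayes' theorem:
P(E) = 0.34 * 0.76 + 0.66 * 0.19
P(E) = 0.3838
P(H|E) = (0.34 * 0.76) / 0.3838 = 0.6733

0.6733


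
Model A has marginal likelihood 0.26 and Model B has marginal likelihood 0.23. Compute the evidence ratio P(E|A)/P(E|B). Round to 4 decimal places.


Evidence ratio = P(E|A) / P(E|B)
= 0.26 / 0.23
= 1.1304

1.1304


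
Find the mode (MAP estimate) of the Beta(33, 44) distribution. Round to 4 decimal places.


For Beta(a,b) with a,b > 1:
Mode = (a-1)/(a+b-2) = (33-1)/(77-2)
= 32/75 = 0.4267

0.4267


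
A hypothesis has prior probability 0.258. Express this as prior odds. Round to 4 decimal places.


Odds = P(H) / P(not H) = 0.258 / 0.742
= 0.3477

0.3477


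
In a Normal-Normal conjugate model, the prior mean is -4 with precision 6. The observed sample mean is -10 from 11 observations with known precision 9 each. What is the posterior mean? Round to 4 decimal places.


Posterior precision = tau0 + n*tau = 6 + 11*9 = 105
Posterior mean = (tau0*mu0 + n*tau*xbar) / posterior_precision
= (6*-4 + 11*9*-10) / 105
= -1014 / 105 = -9.6571

-9.6571


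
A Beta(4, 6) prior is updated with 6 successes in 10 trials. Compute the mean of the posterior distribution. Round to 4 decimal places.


After update: Beta(10, 10)
Mean = 10 / (10 + 10) = 10 / 20
= 0.5

0.5


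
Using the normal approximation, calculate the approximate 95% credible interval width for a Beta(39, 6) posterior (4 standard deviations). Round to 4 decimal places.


Var(Beta) = 39*6/(45^2 * 46) = 0.0025
SD = 0.0501
Width ~ 4*SD = 0.2005

0.2005


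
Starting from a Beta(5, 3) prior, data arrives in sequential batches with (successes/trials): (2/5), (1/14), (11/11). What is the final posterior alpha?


In sequential Bayesian updating, we sum all successes.
Total successes = 14
Final alpha = 5 + 14 = 19

19


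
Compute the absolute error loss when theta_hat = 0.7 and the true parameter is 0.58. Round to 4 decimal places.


L = |theta_hat - theta_true|
= |0.7 - 0.58| = 0.12

0.12


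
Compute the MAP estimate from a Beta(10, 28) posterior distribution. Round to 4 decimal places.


MAP = mode of Beta distribution
= (alpha - 1)/(alpha + beta - 2)
= (10-1)/(10+28-2)
= 9/36 = 0.25

0.25


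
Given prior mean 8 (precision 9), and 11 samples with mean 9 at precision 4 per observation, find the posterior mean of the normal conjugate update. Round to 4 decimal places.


The posterior mean is a precision-weighted average of prior and data.
Post. prec. = 9 + 44 = 53
Post. mean = (72 + 396)/53 = 468/53 = 8.8302

8.8302


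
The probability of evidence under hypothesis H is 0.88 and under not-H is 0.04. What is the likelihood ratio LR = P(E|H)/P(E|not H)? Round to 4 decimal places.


LR = 0.88 / 0.04
= 22.0

22.0


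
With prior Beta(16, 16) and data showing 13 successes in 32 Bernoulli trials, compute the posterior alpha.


Conjugate update: alpha_posterior = alpha_prior + k
= 16 + 13 = 29

29


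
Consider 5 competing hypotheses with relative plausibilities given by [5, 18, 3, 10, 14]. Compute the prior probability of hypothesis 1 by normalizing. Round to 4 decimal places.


Sum of weights = 5 + 18 + 3 + 10 + 14 = 50
Normalized prior for H1 = 5 / 50
= 0.1

0.1


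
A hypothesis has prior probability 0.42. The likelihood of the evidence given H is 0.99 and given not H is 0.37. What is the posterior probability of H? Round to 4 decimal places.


Using Bayes' theorem:
P(E) = 0.42 * 0.99 + 0.58 * 0.37
P(E) = 0.6304
P(H|E) = (0.42 * 0.99) / 0.6304 = 0.6596

0.6596


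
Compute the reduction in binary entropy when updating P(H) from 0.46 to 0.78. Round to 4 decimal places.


H_before = -p*log2(p) - (1-p)*log2(1-p) for p=0.46: 0.9954
H_after for p=0.78: 0.7602
Reduction = 0.9954 - 0.7602 = 0.2352

0.2352


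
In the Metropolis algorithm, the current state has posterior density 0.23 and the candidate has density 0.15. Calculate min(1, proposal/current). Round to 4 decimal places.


Ratio = 0.15/0.23 = 0.6522
Acceptance probability = min(1, 0.6522)
= 0.6522

0.6522


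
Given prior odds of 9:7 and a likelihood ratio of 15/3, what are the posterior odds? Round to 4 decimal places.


Posterior odds = prior odds * LR
Prior odds = 9/7 = 1.2857
LR = 15/3 = 5.0
Posterior odds = 1.2857 * 5.0 = 6.4286

6.4286


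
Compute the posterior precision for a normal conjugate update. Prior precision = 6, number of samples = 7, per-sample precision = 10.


tau_post = tau_0 + n * tau
= 6 + 7 * 10 = 76

76


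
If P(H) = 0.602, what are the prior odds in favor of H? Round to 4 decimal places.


Prior odds = P(H) / (1 - P(H))
= 0.602 / 0.398
= 1.5126

1.5126


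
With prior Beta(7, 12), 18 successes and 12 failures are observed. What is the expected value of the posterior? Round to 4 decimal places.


Posterior = Beta(25, 24)
E[theta] = alpha/(alpha+beta)
= 25/49 = 0.5102

0.5102


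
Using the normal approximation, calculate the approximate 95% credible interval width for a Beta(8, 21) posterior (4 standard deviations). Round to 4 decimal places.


Var(Beta) = 8*21/(29^2 * 30) = 0.0067
SD = 0.0816
Width ~ 4*SD = 0.3264

0.3264


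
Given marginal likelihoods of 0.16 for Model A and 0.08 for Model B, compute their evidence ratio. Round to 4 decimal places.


Ratio = ML(A) / ML(B) = 0.16/0.08
= 2.0

2.0


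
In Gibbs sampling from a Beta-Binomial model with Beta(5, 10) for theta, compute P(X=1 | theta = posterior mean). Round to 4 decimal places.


Posterior mean = alpha/(alpha+beta) = 5/15 = 0.3333
P(X=1|theta=mean) = theta = 0.3333

0.3333


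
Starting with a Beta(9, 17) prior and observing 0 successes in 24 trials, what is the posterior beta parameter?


Posterior beta = prior beta + failures
Failures = 24 - 0 = 24
beta_post = 17 + 24 = 41

41


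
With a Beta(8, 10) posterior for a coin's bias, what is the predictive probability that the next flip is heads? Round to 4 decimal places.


The predictive probability equals the posterior mean.
P(next = heads) = alpha / (alpha + beta)
= 8 / 18 = 0.4444

0.4444


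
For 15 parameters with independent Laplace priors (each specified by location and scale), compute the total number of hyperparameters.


A Laplace prior has 2 hyperparameters per parameter.
Total = 15 * 2 = 30

30


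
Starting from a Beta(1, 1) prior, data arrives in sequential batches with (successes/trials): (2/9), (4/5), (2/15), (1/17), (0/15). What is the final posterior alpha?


In sequential Bayesian updating, we sum all successes.
Total successes = 9
Final alpha = 1 + 9 = 10

10


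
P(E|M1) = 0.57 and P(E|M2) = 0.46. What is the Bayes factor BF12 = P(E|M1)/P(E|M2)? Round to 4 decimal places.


Bayes factor BF12 = P(E|M1) / P(E|M2)
= 0.57 / 0.46
= 1.2391

1.2391


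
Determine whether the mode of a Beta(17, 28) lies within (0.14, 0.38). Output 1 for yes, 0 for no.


First find the mode: (a-1)/(a+b-2) = 0.3721
Is 0.3721 in (0.14, 0.38)? 1

1


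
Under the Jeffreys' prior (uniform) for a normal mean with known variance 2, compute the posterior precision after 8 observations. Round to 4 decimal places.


Prior precision = 0 (flat prior).
Post. prec. = 0 + n/var = 8/2 = 4.0

4.0


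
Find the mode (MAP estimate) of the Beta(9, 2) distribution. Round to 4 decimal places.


For Beta(a,b) with a,b > 1:
Mode = (a-1)/(a+b-2) = (9-1)/(11-2)
= 8/9 = 0.8889

0.8889


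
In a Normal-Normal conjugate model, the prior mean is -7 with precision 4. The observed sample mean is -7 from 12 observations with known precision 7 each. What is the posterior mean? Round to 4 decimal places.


Posterior precision = tau0 + n*tau = 4 + 12*7 = 88
Posterior mean = (tau0*mu0 + n*tau*xbar) / posterior_precision
= (4*-7 + 12*7*-7) / 88
= -616 / 88 = -7.0

-7.0


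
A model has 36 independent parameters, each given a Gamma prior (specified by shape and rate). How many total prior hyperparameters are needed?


Each Gamma prior needs 2 hyperparameters (shape and rate).
Total = 2 * 36 = 72

72


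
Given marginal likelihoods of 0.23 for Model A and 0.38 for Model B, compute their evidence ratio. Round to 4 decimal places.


Ratio = ML(A) / ML(B) = 0.23/0.38
= 0.6053

0.6053


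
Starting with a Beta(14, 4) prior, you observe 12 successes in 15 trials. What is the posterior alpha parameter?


For a Beta-Binomial conjugate model:
Posterior alpha = prior alpha + number of successes
= 14 + 12 = 26

26


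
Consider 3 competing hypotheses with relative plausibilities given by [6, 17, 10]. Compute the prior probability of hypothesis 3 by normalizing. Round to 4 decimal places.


Sum of weights = 6 + 17 + 10 = 33
Normalized prior for H3 = 10 / 33
= 0.303

0.303


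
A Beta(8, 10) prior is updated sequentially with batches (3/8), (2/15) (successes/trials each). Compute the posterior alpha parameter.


Sequential conjugate updating is equivalent to a single batch update.
Total successes across all batches = 5
alpha_posterior = alpha_prior + total_successes = 8 + 5
= 13

13


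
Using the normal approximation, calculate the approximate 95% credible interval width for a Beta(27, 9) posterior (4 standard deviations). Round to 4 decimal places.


Var(Beta) = 27*9/(36^2 * 37) = 0.0051
SD = 0.0712
Width ~ 4*SD = 0.2847

0.2847


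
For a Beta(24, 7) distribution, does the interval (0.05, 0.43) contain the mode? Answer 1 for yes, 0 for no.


Mode of Beta(a,b) = (a-1)/(a+b-2)
= (24-1)/(24+7-2) = 0.7931
Check: 0.05 <= 0.7931 <= 0.43?
Result: 0

0


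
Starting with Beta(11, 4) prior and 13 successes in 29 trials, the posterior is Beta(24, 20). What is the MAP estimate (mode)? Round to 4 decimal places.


The mode of Beta(a, b) when a > 1 and b > 1 is (a-1)/(a+b-2)
= (24 - 1) / (24 + 20 - 2)
= 23 / 42
= 0.5476

0.5476


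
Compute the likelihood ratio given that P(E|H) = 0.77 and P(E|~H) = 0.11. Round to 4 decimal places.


LR = P(E|H) / P(E|~H)
= 0.77 / 0.11 = 7.0

7.0


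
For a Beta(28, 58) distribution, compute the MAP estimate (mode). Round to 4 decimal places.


MAP = mode = (a-1)/(a+b-2)
= (28-1)/(28+58-2)
= 27/84 = 0.3214

0.3214


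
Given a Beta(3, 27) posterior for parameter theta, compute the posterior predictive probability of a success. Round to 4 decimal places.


For a Beta-Bernoulli model, the predictive probability is the mean:
P(success) = 3/(3+27) = 3/30 = 0.1

0.1


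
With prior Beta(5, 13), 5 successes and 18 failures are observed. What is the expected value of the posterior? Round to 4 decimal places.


Posterior = Beta(10, 31)
E[theta] = alpha/(alpha+beta)
= 10/41 = 0.2439

0.2439


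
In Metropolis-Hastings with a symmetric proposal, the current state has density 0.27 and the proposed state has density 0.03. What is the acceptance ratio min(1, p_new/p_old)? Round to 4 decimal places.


Ratio = p_new / p_old = 0.03 / 0.27 = 0.1111
Acceptance = min(1, 0.1111) = 0.1111

0.1111


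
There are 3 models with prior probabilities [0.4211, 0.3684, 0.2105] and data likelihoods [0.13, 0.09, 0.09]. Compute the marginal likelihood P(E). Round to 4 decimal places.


P(E) = sum over models of P(M_i) * P(E|M_i)
= 0.4211*0.13 + 0.3684*0.09 + 0.2105*0.09
= 0.1068

0.1068


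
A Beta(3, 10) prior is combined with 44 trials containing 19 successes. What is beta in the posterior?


In conjugate updating:
beta_posterior = beta_prior + (n - k)
= 10 + (44 - 19)
= 10 + 25 = 35

35


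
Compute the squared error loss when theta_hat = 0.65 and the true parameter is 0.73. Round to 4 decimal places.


L = (theta_hat - theta_true)^2
= (0.65 - 0.73)^2
= -0.08^2 = 0.0064

0.0064


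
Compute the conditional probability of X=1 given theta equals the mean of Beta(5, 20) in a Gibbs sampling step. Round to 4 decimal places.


Mean of Beta(5, 20) = 0.2
P(X=1 | theta=0.2) = 0.2

0.2


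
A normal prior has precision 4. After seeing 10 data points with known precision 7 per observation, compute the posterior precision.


In the conjugate normal model, precisions add:
tau_posterior = tau_prior + n * tau_data
= 4 + 10*7 = 74

74


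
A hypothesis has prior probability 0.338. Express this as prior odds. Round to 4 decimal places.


Odds = P(H) / P(not H) = 0.338 / 0.662
= 0.5106

0.5106


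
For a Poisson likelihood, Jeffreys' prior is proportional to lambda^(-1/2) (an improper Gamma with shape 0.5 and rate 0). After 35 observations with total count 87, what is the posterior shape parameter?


Jeffreys' prior for Poisson is proportional to lambda^(-1/2).
Posterior is Gamma(0.5 + S, 0 + n) = Gamma(0.5 + 87, 35).
Posterior shape = 0.5 + S = 0.5 + 87 = 87.5

87.5


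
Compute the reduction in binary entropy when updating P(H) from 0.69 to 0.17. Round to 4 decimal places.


H_before = -p*log2(p) - (1-p)*log2(1-p) for p=0.69: 0.8932
H_after for p=0.17: 0.6577
Reduction = 0.8932 - 0.6577 = 0.2355

0.2355


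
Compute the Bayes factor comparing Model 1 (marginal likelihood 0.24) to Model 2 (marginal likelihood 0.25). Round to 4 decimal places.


BF12 = marginal likelihood of M1 / marginal likelihood of M2
= 0.24/0.25
= 0.96

0.96


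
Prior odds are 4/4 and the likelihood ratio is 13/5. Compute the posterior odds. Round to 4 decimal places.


Posterior odds = prior odds * likelihood ratio
= (4/4) * (13/5)
= 52 / 20
= 2.6

2.6


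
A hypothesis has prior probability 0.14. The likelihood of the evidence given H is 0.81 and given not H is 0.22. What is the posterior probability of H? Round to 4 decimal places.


Using Bayes' theorem:
P(E) = 0.14 * 0.81 + 0.86 * 0.22
P(E) = 0.3026
P(H|E) = (0.14 * 0.81) / 0.3026 = 0.3748

0.3748


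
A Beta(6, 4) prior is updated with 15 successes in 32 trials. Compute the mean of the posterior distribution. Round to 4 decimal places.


After update: Beta(21, 21)
Mean = 21 / (21 + 21) = 21 / 42
= 0.5

0.5


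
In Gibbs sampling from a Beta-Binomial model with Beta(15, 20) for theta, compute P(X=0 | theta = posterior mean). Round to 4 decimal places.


Posterior mean = alpha/(alpha+beta) = 15/35 = 0.4286
P(X=0|theta=mean) = 1 - theta = 0.5714

0.5714


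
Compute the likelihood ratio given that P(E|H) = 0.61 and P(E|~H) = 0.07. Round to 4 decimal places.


LR = P(E|H) / P(E|~H)
= 0.61 / 0.07 = 8.7143

8.7143


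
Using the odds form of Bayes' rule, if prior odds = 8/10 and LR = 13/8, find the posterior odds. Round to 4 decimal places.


Bayes' rule in odds form: posterior odds = prior odds * LR
= (8 * 13) / (10 * 8)
= 104/80 = 1.3

1.3


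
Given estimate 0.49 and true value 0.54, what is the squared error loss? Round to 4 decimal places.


Squared error = (estimate - true)^2
Difference = -0.05
Loss = -0.05^2 = 0.0025

0.0025


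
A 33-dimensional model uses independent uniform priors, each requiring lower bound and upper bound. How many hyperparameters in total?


Per parameter: 2 (lower bound and upper bound).
Total = 33 * 2 = 66

66


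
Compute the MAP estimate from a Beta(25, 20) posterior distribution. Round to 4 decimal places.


MAP = mode of Beta distribution
= (alpha - 1)/(alpha + beta - 2)
= (25-1)/(25+20-2)
= 24/43 = 0.5581

0.5581


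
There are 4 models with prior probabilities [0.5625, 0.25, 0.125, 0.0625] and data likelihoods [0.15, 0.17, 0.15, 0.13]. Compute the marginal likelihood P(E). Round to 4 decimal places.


P(E) = sum over models of P(M_i) * P(E|M_i)
= 0.5625*0.15 + 0.25*0.17 + 0.125*0.15 + 0.0625*0.13
= 0.1537

0.1537


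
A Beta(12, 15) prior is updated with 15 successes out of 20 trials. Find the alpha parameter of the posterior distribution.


In the Beta-Binomial conjugate update:
alpha_post = alpha_prior + successes
= 12 + 15
= 27

27


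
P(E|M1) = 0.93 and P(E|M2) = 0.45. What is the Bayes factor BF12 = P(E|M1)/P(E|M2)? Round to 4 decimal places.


Bayes factor BF12 = P(E|M1) / P(E|M2)
= 0.93 / 0.45
= 2.0667

2.0667


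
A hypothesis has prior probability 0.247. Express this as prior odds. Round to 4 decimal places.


Odds = P(H) / P(not H) = 0.247 / 0.753
= 0.328

0.328


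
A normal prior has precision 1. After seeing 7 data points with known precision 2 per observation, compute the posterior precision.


In the conjugate normal model, precisions add:
tau_posterior = tau_prior + n * tau_data
= 1 + 7*2 = 15

15


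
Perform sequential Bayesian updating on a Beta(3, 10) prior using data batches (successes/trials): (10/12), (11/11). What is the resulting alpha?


Accumulate successes: 21
Posterior alpha = prior alpha + sum of successes
= 3 + 21 = 24

24


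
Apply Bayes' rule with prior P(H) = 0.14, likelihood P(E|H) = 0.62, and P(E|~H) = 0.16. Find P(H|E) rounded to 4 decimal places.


Step 1: Compute marginal P(E) = P(E|H)P(H) + P(E|~H)P(~H)
= 0.62*0.14 + 0.16*0.86 = 0.2244
Step 2: P(H|E) = P(E|H)P(H)/P(E) = 0.0868/0.2244
= 0.3868

0.3868


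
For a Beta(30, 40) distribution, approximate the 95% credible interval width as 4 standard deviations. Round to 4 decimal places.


Variance of Beta(a,b) = ab / ((a+b)^2 * (a+b+1))
= 30*40 / ((70)^2 * 71)
= 0.0034
SD = sqrt(0.0034) = 0.0587
Width = 4 * SD = 0.2349

0.2349


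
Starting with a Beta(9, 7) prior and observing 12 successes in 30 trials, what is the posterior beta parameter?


Posterior beta = prior beta + failures
Failures = 30 - 12 = 18
beta_post = 7 + 18 = 25

25


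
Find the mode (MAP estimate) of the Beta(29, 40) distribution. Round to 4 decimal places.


For Beta(a,b) with a,b > 1:
Mode = (a-1)/(a+b-2) = (29-1)/(69-2)
= 28/67 = 0.4179

0.4179


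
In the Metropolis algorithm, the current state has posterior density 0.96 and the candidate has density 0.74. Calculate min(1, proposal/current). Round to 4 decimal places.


Ratio = 0.74/0.96 = 0.7708
Acceptance probability = min(1, 0.7708)
= 0.7708

0.7708


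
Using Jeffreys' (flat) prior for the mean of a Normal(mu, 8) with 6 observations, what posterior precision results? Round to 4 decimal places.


Flat prior means prior precision is 0.
Posterior precision = n / sigma^2 = 6/8 = 0.75

0.75


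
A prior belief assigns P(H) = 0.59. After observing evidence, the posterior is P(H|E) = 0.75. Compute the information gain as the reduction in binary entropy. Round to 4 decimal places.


H(prior) = -0.59*log2(0.59) - 0.41*log2(0.41)
= 0.9765
H(post) = -0.75*log2(0.75) - 0.25*log2(0.25)
= 0.8113
IG = 0.9765 - 0.8113 = 0.1652

0.1652


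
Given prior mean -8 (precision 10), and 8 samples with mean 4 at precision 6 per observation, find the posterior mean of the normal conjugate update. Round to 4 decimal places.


The posterior mean is a precision-weighted average of prior and data.
Post. prec. = 10 + 48 = 58
Post. mean = (-80 + 192)/58 = 112/58 = 1.931

1.931


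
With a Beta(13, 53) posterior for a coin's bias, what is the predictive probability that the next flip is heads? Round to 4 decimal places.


The predictive probability equals the posterior mean.
P(next = heads) = alpha / (alpha + beta)
= 13 / 66 = 0.197

0.197


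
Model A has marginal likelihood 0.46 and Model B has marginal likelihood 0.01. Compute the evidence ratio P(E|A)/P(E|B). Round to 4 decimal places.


Evidence ratio = P(E|A) / P(E|B)
= 0.46 / 0.01
= 46.0

46.0


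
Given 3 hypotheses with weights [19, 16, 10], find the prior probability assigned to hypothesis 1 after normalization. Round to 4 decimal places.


To normalize, divide each weight by the sum of all weights.
Sum = 45
Prior(H1) = 19/45 = 0.4222

0.4222


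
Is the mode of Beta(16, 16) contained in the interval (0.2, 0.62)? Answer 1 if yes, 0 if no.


Mode = (a-1)/(a+b-2) = 15/30 = 0.5
Interval: (0.2, 0.62)
Contains mode? 1

1


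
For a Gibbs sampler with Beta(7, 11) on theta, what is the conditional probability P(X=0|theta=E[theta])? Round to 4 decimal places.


E[theta] = 7/(7+11) = 0.3889
P(X=0|theta) = 1 - theta = 0.6111

0.6111


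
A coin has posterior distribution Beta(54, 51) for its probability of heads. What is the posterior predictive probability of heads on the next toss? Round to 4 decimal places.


Posterior predictive = E[theta] = alpha/(alpha+beta)
= 54/105
= 0.5143

0.5143


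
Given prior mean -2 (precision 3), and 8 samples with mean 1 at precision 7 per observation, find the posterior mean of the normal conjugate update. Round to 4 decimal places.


The posterior mean is a precision-weighted average of prior and data.
Post. prec. = 3 + 56 = 59
Post. mean = (-6 + 56)/59 = 50/59 = 0.8475

0.8475


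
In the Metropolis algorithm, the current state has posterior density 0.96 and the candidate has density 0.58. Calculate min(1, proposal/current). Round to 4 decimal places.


Ratio = 0.58/0.96 = 0.6042
Acceptance probability = min(1, 0.6042)
= 0.6042

0.6042


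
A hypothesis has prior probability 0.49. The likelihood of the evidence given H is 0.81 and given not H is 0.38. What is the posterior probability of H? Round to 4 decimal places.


Using Bayes' theorem:
P(E) = 0.49 * 0.81 + 0.51 * 0.38
P(E) = 0.5907
P(H|E) = (0.49 * 0.81) / 0.5907 = 0.6719

0.6719


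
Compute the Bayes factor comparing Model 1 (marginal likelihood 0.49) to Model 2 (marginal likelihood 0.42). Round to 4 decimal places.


BF12 = marginal likelihood of M1 / marginal likelihood of M2
= 0.49/0.42
= 1.1667

1.1667


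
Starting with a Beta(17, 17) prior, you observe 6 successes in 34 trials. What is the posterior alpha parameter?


For a Beta-Binomial conjugate model:
Posterior alpha = prior alpha + number of successes
= 17 + 6 = 23

23


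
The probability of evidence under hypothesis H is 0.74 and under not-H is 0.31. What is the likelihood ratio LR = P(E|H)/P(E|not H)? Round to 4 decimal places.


LR = 0.74 / 0.31
= 2.3871

2.3871


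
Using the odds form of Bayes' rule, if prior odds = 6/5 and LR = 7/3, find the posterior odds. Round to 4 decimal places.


Bayes' rule in odds form: posterior odds = prior odds * LR
= (6 * 7) / (5 * 3)
= 42/15 = 2.8

2.8


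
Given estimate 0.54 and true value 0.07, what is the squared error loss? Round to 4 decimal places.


Squared error = (estimate - true)^2
Difference = 0.47
Loss = 0.47^2 = 0.2209

0.2209


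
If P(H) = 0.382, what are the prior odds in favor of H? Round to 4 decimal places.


Prior odds = P(H) / (1 - P(H))
= 0.382 / 0.618
= 0.6181

0.6181


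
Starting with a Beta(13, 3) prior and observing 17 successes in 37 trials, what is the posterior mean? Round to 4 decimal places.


Posterior parameters: alpha = 13 + 17 = 30
beta = 3 + 20 = 23
Posterior mean = alpha / (alpha + beta) = 30 / 53
= 0.566

0.566


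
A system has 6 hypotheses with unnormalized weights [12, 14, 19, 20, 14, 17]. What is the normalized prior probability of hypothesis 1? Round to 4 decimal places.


The normalized prior is the weight divided by the total.
Total weight = 96
P(H1) = 12 / 96 = 0.125

0.125


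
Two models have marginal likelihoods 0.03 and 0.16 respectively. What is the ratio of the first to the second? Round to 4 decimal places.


Evidence ratio = 0.03 / 0.16
= 0.1875

0.1875


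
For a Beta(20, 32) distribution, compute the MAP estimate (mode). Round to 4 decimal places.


MAP = mode = (a-1)/(a+b-2)
= (20-1)/(20+32-2)
= 19/50 = 0.38

0.38


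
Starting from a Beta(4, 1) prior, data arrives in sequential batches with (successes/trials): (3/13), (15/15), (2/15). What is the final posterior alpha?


In sequential Bayesian updating, we sum all successes.
Total successes = 20
Final alpha = 4 + 20 = 24

24


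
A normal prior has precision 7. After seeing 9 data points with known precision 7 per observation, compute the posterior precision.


In the conjugate normal model, precisions add:
tau_posterior = tau_prior + n * tau_data
= 7 + 9*7 = 70

70


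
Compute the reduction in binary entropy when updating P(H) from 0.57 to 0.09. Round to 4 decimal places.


H_before = -p*log2(p) - (1-p)*log2(1-p) for p=0.57: 0.9858
H_after for p=0.09: 0.4365
Reduction = 0.9858 - 0.4365 = 0.5493

0.5493


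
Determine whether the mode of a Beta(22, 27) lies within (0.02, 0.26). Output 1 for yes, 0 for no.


First find the mode: (a-1)/(a+b-2) = 0.4468
Is 0.4468 in (0.02, 0.26)? 0

0


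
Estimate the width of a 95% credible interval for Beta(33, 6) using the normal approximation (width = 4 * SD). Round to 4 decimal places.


For Beta(a,b): Var = ab/((a+b)^2(a+b+1))
Var = 0.0033, SD = 0.057
Approximate 95% CI width = 4 * 0.057 = 0.2282

0.2282


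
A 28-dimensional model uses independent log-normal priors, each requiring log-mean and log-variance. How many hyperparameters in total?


Per parameter: 2 (log-mean and log-variance).
Total = 28 * 2 = 56

56


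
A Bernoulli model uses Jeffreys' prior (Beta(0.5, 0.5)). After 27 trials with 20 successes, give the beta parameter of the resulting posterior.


Posterior = Beta(prior_alpha + successes, prior_beta + failures)
= Beta(0.5 + 20, 0.5 + 7)
Posterior beta = 0.5 + (n - k) = 0.5 + 7 = 7.5

7.5


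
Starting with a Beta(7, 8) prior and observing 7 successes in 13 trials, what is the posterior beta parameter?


Posterior beta = prior beta + failures
Failures = 13 - 7 = 6
beta_post = 8 + 6 = 14

14


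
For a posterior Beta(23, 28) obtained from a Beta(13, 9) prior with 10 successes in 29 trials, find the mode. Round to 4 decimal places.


Mode = (alpha - 1) / (alpha + beta - 2)
= 22 / 49
= 0.449

0.449


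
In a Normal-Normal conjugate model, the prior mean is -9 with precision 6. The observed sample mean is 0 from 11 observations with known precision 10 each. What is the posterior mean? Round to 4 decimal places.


Posterior precision = tau0 + n*tau = 6 + 11*10 = 116
Posterior mean = (tau0*mu0 + n*tau*xbar) / posterior_precision
= (6*-9 + 11*10*0) / 116
= -54 / 116 = -0.4655

-0.4655


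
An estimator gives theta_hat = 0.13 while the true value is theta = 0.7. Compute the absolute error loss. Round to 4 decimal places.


The absolute error loss is |theta_hat - theta|
= |0.13 - 0.7|
= 0.57

0.57


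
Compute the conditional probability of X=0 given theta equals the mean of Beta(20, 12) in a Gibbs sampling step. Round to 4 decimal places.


Mean of Beta(20, 12) = 0.625
P(X=0 | theta=0.625) = 0.375

0.375


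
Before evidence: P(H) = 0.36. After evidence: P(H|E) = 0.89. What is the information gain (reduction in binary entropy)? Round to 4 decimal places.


Prior entropy = 0.9427
Posterior entropy = 0.4999
Information gain = 0.9427 - 0.4999 = 0.4428

0.4428


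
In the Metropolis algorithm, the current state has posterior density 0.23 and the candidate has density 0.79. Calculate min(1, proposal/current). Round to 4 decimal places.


Ratio = 0.79/0.23 = 3.4348
Acceptance probability = min(1, 3.4348)
= 1.0

1.0


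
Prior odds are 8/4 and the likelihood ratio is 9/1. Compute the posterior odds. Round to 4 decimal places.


Posterior odds = prior odds * likelihood ratio
= (8/4) * (9/1)
= 72 / 4
= 18.0

18.0


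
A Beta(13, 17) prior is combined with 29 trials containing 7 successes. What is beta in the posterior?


In conjugate updating:
beta_posterior = beta_prior + (n - k)
= 17 + (29 - 7)
= 17 + 22 = 39

39


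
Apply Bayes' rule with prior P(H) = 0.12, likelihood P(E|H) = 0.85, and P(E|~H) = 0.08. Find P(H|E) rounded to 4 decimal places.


Step 1: Compute marginal P(E) = P(E|H)P(H) + P(E|~H)P(~H)
= 0.85*0.12 + 0.08*0.88 = 0.1724
Step 2: P(H|E) = P(E|H)P(H)/P(E) = 0.102/0.1724
= 0.5916

0.5916


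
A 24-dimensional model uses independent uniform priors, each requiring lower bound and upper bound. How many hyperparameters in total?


Per parameter: 2 (lower bound and upper bound).
Total = 24 * 2 = 48

48


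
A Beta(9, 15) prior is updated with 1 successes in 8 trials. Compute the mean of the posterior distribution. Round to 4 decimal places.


After update: Beta(10, 22)
Mean = 10 / (10 + 22) = 10 / 32
= 0.3125

0.3125


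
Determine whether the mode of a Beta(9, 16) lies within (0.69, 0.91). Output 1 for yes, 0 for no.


First find the mode: (a-1)/(a+b-2) = 0.3478
Is 0.3478 in (0.69, 0.91)? 0

0


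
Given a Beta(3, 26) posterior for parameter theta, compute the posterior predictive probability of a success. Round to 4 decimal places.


For a Beta-Bernoulli model, the predictive probability is the mean:
P(success) = 3/(3+26) = 3/29 = 0.1034

0.1034


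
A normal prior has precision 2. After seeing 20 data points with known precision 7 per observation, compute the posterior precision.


In the conjugate normal model, precisions add:
tau_posterior = tau_prior + n * tau_data
= 2 + 20*7 = 142

142


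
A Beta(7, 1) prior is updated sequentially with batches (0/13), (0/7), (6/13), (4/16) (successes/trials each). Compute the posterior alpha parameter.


Sequential conjugate updating is equivalent to a single batch update.
Total successes across all batches = 10
alpha_posterior = alpha_prior + total_successes = 7 + 10
= 17

17


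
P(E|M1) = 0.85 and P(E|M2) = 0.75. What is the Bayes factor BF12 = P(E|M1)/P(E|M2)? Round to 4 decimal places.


Bayes factor BF12 = P(E|M1) / P(E|M2)
= 0.85 / 0.75
= 1.1333

1.1333


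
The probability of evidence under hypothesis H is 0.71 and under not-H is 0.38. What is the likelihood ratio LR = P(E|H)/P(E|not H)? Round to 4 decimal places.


LR = 0.71 / 0.38
= 1.8684

1.8684


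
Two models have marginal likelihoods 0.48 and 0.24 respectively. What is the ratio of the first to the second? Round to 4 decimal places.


Evidence ratio = 0.48 / 0.24
= 2.0

2.0


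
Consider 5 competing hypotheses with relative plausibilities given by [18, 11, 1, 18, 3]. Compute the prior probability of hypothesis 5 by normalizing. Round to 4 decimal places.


Sum of weights = 18 + 11 + 1 + 18 + 3 = 51
Normalized prior for H5 = 3 / 51
= 0.0588

0.0588
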